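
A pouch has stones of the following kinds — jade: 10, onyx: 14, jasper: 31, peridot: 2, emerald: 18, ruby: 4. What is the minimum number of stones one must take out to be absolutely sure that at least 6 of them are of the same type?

Put each drawn stone into a box by type. The largest draw with every box below 6 takes min(count, 5) from each type; types with fewer than 5 contribute all they have.
Σ min(cᵢ, 5) = 5 + 5 + 5 + 2 + 5 + 4 = 26.
Draw number 26 + 1 = 27 must push one box to 6.

27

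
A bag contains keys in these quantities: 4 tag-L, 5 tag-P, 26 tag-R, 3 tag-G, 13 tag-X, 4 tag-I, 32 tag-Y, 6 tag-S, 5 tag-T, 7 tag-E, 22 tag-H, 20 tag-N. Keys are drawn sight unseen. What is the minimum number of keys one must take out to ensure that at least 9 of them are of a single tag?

75

Put each drawn key into a box by tag. The largest draw with every box below 9 takes min(count, 8) from each tag; tags with fewer than 8 contribute all they have.
Σ min(cᵢ, 8) = 4 + 5 + 8 + 3 + 8 + 4 + 8 + 6 + 5 + 7 + 8 + 8 = 74.
Draw number 74 + 1 = 75 must push one box to 9.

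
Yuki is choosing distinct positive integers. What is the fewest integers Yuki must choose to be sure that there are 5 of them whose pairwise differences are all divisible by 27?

Integers whose pairwise differences are multiples of 27 are exactly those sharing a remainder mod 27. By the pigeonhole principle, the 27 residue classes mod 27 are the pigeonholes.
With 108 integers one could put 4 in each residue class and have no class reach 5.
The 109th integer pushes some class to 5, so 27·4 + 1 = 109.

109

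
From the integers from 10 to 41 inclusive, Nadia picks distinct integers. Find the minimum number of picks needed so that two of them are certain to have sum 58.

A set avoiding the sum 58 can contain at most one of each pair {x, 58−x}, plus the 8 elements whose complement lies outside the range or equal to its own complement.
The integers 10, …, 29 (20 of them) are such a set: any two sum to at least 10+11 = 21 and at most 28+29 = 57 < 58.
By pigeonhole, any 21st integer completes one of the 12 pairs, so 21 choices force a sum of 58.

21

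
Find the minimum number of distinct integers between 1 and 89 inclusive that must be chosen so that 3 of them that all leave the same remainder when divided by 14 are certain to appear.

29

Pigeonhole: the 14 residue classes mod 14 are the pigeonholes.
With 28 integers one could put 2 in each residue class and have no class reach 3.
The 29th integer pushes some class to 3, so 14·2 + 1 = 29.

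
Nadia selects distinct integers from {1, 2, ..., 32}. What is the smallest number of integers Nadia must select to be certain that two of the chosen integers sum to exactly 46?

A set avoiding the sum 46 can contain at most one of each pair {x, 46−x}, plus the 14 elements whose complement lies outside the range or equal to its own complement.
The integers 1, …, 23 (23 of them) are such a set: any two sum to at least 1+2 = 3 and at most 22+23 = 45 < 46.
Any 24th integer completes one of the 9 pairs, so 24 choices force a sum of 46.

24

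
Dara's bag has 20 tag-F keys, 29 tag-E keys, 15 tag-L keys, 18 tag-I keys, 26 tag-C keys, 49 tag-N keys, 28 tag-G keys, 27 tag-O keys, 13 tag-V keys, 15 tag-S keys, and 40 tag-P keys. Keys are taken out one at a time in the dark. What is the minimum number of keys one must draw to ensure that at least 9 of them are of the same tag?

89

By pigeonhole, put each drawn key into a box by tag. The largest draw with every box below 9 takes min(count, 8) from each tag.
Σ min(cᵢ, 8) = 8 + 8 + 8 + 8 + 8 + 8 + 8 + 8 + 8 + 8 + 8 = 88.
Draw number 88 + 1 = 89 must push one box to 9.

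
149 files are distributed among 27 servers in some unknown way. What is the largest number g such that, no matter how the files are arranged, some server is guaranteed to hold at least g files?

6

The 27 servers are the holes and the 149 files are the pigeons.
If every server held at most 5 files, the total would be at most 27 × 5 = 135, which is less than 149.
So some server holds at least ⌈149/27⌉ = 6 files.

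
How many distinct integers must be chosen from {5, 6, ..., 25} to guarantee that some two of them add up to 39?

Group the elements by complementary pair {x, 39−x}: {14,25}, {15,24}, {16,23}, …, giving 6 two-element pairs and 9 integers whose partner 39−x falls outside [5,25].
Treating each of those 15 groups as a pigeonhole, one can pick one integer per group — 15 integers — with no two summing to 39.
The 16th integer lands in an occupied pair, forcing a sum of 39.

16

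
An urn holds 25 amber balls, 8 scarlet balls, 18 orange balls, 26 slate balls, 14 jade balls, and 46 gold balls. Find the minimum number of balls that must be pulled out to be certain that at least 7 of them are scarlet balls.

136

In the worst case for collecting scarlet balls, every non-scarlet ball comes out first.
There are 25 + 18 + 26 + 14 + 46 = 129 non-scarlet balls altogether.
After those, each further ball must be scarlet, so 129 + 7 = 136 draws guarantee 7 scarlet balls.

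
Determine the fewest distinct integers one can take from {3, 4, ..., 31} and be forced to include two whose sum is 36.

Two chosen integers sum to 36 exactly when both halves of some pair {x, 36−x} with 5 ≤ x ≤ 36−x ≤ 31 are chosen — 13 such pairs.
The remaining 3 elements (those with no distinct partner in range) can never complete a 36-sum, so the worst case takes all of them and one from each pair: 3 + 13 = 16.
The 17th integer has to be the second member of some pair, so 16 + 1 = 17.

17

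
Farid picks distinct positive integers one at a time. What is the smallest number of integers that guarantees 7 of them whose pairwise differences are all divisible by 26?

Integers whose pairwise differences are multiples of 26 are exactly those sharing a remainder mod 26. By pigeonhole, the 26 residue classes mod 26 are the pigeonholes.
With 156 integers one could put 6 in each residue class and have no class reach 7.
The 157th integer pushes some class to 7, so 26·6 + 1 = 157.

157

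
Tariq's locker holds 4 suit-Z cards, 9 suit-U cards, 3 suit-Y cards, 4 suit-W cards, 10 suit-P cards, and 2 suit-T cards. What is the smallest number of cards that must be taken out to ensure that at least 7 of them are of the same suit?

An adversary could hand out at most 6 cards per suit (4 suits run out sooner): 4 + 6 + 3 + 4 + 6 + 2 = 25 cards and still no suit has 7.
One more card lands in a suit already at 6, so 26 draws are enough and 25 are not.

26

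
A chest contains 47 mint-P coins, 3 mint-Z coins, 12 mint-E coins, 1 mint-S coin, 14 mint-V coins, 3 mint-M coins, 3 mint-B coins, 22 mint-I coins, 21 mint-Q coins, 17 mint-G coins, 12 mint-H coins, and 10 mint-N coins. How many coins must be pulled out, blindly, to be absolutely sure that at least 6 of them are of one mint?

51

By pigeonhole, put each drawn coin into a box by mint. The largest draw with every box below 6 takes min(count, 5) from each mint; mints with fewer than 5 contribute all they have.
Σ min(cᵢ, 5) = 5 + 3 + 5 + 1 + 5 + 3 + 3 + 5 + 5 + 5 + 5 + 5 = 50.
Draw number 50 + 1 = 51 must push one box to 6.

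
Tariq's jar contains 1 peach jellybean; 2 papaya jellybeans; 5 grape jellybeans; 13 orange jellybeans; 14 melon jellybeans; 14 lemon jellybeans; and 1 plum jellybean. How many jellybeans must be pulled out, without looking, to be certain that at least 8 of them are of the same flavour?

By the pigeonhole principle, put each drawn jellybean into a box by flavour. The largest draw with every box below 8 takes min(count, 7) from each flavour; flavours with fewer than 7 contribute all they have.
Σ min(cᵢ, 7) = 1 + 2 + 5 + 7 + 7 + 7 + 1 = 30.
Draw number 30 + 1 = 31 must push one box to 8.

31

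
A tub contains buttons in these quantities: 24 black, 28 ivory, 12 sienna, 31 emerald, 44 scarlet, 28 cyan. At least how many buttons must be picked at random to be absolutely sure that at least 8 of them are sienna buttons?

In the worst case for collecting sienna buttons, every non-sienna button comes out first.
There are 24 + 28 + 31 + 44 + 28 = 155 non-sienna buttons altogether.
After those, each further button must be sienna, so 155 + 8 = 163 draws guarantee 8 sienna buttons.

163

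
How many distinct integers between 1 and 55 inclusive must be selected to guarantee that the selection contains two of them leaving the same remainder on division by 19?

20

By the pigeonhole principle, the 19 residue classes mod 19 are the pigeonholes.
With 19 integers one could put 1 in each residue class and have no class reach 2.
The 20th integer pushes some class to 2, so 19·1 + 1 = 20.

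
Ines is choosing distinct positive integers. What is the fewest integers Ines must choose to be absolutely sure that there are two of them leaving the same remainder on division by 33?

34

The 33 residue classes mod 33 are the pigeonholes.
With 33 integers one could put 1 in each residue class and have no class reach 2.
The 34th integer pushes some class to 2, so 33·1 + 1 = 34.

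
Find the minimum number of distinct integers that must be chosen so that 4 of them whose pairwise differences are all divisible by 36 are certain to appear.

109

Integers whose pairwise differences are multiples of 36 are exactly those sharing a remainder mod 36. The 36 residue classes mod 36 are the pigeonholes.
With 108 integers one could put 3 in each residue class and have no class reach 4.
The 109th integer pushes some class to 4, so 36·3 + 1 = 109.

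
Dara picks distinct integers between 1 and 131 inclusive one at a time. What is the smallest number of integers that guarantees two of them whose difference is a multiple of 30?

31

Integers whose pairwise differences are multiples of 30 are exactly those sharing a remainder mod 30. By the pigeonhole principle, the 30 residue classes mod 30 are the pigeonholes.
With 30 integers one could put 1 in each residue class and have no class reach 2.
The 31st integer pushes some class to 2, so 30·1 + 1 = 31.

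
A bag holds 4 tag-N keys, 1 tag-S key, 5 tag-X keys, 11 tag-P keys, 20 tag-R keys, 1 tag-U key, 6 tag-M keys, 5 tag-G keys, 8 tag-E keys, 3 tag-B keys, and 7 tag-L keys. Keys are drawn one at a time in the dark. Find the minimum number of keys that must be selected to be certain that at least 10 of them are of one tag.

Put each drawn key into a box by tag. The largest draw with every box below 10 takes min(count, 9) from each tag; tags with fewer than 9 contribute all they have.
Σ min(cᵢ, 9) = 4 + 1 + 5 + 9 + 9 + 1 + 6 + 5 + 8 + 3 + 7 = 58.
Draw number 58 + 1 = 59 must push one box to 10.

59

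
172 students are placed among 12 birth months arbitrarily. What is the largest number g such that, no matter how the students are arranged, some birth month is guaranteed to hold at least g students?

By the pigeonhole principle, the 12 birth months are the holes and the 172 students are the pigeons.
If every birth month held at most 14 students, the total would be at most 12 × 14 = 168, which is less than 172.
So some birth month holds at least ⌈172/12⌉ = 15 students.

15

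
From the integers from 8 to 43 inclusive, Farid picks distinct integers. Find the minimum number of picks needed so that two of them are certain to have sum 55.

21

Two chosen integers sum to 55 exactly when both halves of some pair {x, 55−x} with 12 ≤ x ≤ 55−x ≤ 43 are chosen — 16 such pairs.
The remaining 4 elements (those with no distinct partner in range) can never complete a 55-sum, so the worst case takes all of them and one from each pair: 4 + 16 = 20.
By pigeonhole, the 21st integer has to be the second member of some pair, so 20 + 1 = 21.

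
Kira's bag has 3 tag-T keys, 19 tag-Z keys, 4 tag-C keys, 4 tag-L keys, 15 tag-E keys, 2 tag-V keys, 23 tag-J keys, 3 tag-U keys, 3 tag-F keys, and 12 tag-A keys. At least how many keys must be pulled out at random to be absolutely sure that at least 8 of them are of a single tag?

48

Put each drawn key into a box by tag. The largest draw with every box below 8 takes min(count, 7) from each tag; tags with fewer than 7 contribute all they have.
Σ min(cᵢ, 7) = 3 + 7 + 4 + 4 + 7 + 2 + 7 + 3 + 3 + 7 = 47.
Draw number 47 + 1 = 48 must push one box to 8.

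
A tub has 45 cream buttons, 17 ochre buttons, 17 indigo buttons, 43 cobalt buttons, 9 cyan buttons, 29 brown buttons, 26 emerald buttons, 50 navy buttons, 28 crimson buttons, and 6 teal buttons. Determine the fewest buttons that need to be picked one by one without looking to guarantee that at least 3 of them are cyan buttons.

In the worst case for collecting cyan buttons, every non-cyan button comes out first.
There are 45 + 17 + 17 + 43 + 29 + 26 + 50 + 28 + 6 = 261 non-cyan buttons altogether.
After those, each further button must be cyan, so 261 + 3 = 264 draws guarantee 3 cyan buttons.

264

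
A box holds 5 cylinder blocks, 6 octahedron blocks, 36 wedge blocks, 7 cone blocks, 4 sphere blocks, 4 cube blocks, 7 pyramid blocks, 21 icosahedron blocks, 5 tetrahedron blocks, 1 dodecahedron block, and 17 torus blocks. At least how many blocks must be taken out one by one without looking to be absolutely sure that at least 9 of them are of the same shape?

64

By pigeonhole, put each drawn block into a box by shape. The largest draw with every box below 9 takes min(count, 8) from each shape; shapes with fewer than 8 contribute all they have.
Σ min(cᵢ, 8) = 5 + 6 + 8 + 7 + 4 + 4 + 7 + 8 + 5 + 1 + 8 = 63.
Draw number 63 + 1 = 64 must push one box to 9.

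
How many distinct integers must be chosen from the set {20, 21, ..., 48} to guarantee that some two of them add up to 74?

Two chosen integers sum to 74 exactly when both halves of some pair {x, 74−x} with 26 ≤ x ≤ 74−x ≤ 48 are chosen — 11 such pairs.
The remaining 7 elements (those with no distinct partner in range) can never complete a 74-sum, so the worst case takes all of them and one from each pair: 7 + 11 = 18.
By pigeonhole, the 19th integer has to be the second member of some pair, so 18 + 1 = 19.

19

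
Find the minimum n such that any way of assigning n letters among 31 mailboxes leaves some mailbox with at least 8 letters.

218

With 217 letters one could put exactly 7 in each of the 31 mailboxes, and no mailbox would reach 8.
By the pigeonhole principle, one more letter must land in a mailbox that already has 7, giving it 8.
So 31 × 7 + 1 = 218 letters are required.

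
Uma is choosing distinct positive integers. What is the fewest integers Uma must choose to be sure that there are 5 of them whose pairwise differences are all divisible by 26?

Integers whose pairwise differences are multiples of 26 are exactly those sharing a remainder mod 26. By the pigeonhole principle, the 26 residue classes mod 26 are the pigeonholes.
With 104 integers one could put 4 in each residue class and have no class reach 5.
The 105th integer pushes some class to 5, so 26·4 + 1 = 105.

105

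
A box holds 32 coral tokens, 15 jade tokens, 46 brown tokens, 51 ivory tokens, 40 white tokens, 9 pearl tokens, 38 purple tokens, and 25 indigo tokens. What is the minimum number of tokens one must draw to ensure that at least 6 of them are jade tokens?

In the worst case for collecting jade tokens, every non-jade token comes out first.
There are 32 + 46 + 51 + 40 + 9 + 38 + 25 = 241 non-jade tokens altogether.
After those, each further token must be jade, so 241 + 6 = 247 draws guarantee 6 jade tokens.

247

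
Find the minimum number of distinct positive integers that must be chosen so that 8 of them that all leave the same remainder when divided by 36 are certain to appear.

The 36 residue classes mod 36 are the pigeonholes.
With 252 integers one could put 7 in each residue class and have no class reach 8.
The 253rd integer pushes some class to 8, so 36·7 + 1 = 253.

253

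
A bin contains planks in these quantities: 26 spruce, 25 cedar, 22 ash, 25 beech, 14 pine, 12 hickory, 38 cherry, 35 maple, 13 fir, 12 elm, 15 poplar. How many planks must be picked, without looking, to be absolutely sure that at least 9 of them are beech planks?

221

In the worst case for collecting beech planks, every non-beech plank comes out first.
There are 26 + 25 + 22 + 14 + 12 + 38 + 35 + 13 + 12 + 15 = 212 non-beech planks altogether.
After those, each further plank must be beech, so 212 + 9 = 221 draws guarantee 9 beech planks.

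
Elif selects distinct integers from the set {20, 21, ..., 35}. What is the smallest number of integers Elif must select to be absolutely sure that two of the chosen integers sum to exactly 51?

A set avoiding the sum 51 can contain at most one of each pair {x, 51−x}, plus the 4 elements whose complement lies outside the range.
The integers 26, …, 35 (10 of them) are such a set: any two sum to at least 26+27 = 53 > 51.
Pigeonhole: any 11th integer completes one of the 6 pairs, so 11 choices force a sum of 51.

11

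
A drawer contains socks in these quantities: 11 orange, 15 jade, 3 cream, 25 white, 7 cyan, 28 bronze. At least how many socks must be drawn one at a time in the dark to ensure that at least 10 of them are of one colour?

An adversary could hand out at most 9 socks per colour (cream, cyan run out sooner): 9 + 9 + 3 + 9 + 7 + 9 = 46 socks and still no colour has 10.
One more sock lands in a colour already at 9, so 47 draws are enough and 46 are not.

47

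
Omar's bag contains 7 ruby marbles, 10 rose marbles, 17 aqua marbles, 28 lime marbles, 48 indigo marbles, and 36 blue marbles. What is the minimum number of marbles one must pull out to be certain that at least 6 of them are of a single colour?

31

An adversary could hand out at most 5 marbles per colour: 5 + 5 + 5 + 5 + 5 + 5 = 30 marbles and still no colour has 6.
One more marble lands in a colour already at 5, so 31 draws are enough and 30 are not.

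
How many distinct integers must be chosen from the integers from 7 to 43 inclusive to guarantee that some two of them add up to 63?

26

Two chosen integers sum to 63 exactly when both halves of some pair {x, 63−x} with 20 ≤ x ≤ 63−x ≤ 43 are chosen — 12 such pairs.
The remaining 13 elements (those with no distinct partner in range) can never complete a 63-sum, so the worst case takes all of them and one from each pair: 13 + 12 = 25.
By pigeonhole, the 26th integer has to be the second member of some pair, so 25 + 1 = 26.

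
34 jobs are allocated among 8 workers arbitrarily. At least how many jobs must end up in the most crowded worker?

Pigeonhole: the 8 workers are the holes and the 34 jobs are the pigeons.
If every worker held at most 4 jobs, the total would be at most 8 × 4 = 32, which is less than 34.
So some worker holds at least ⌈34/8⌉ = 5 jobs.

5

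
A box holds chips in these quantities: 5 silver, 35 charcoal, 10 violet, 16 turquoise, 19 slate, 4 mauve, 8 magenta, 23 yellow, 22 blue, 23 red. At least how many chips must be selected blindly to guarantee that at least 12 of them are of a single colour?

By pigeonhole, put each drawn chip into a box by colour. The largest draw with every box below 12 takes min(count, 11) from each colour; colours with fewer than 11 contribute all they have.
Σ min(cᵢ, 11) = 5 + 11 + 10 + 11 + 11 + 4 + 8 + 11 + 11 + 11 = 93.
Draw number 93 + 1 = 94 must push one box to 12.

94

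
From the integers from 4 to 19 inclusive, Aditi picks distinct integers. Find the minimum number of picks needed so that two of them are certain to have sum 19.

Group the elements by complementary pair {x, 19−x}: {4,15}, {5,14}, {6,13}, …, giving 6 two-element pairs and 4 integers whose partner 19−x falls outside [4,19].
By pigeonhole, treating each of those 10 groups as a pigeonhole, one can pick one integer per group — 10 integers — with no two summing to 19.
The 11th integer lands in an occupied pair, forcing a sum of 19.

11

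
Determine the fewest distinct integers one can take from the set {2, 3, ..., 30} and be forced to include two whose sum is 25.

19

A set avoiding the sum 25 can contain at most one of each pair {x, 25−x}, plus the 7 elements whose complement lies outside the range.
The integers 13, …, 30 (18 of them) are such a set: any two sum to at least 13+14 = 27 > 25.
By the pigeonhole principle, any 19th integer completes one of the 11 pairs, so 19 choices force a sum of 25.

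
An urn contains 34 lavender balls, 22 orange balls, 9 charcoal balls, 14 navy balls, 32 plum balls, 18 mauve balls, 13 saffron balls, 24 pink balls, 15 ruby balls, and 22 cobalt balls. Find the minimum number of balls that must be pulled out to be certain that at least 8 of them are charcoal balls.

202

In the worst case for collecting charcoal balls, every non-charcoal ball comes out first.
There are 34 + 22 + 14 + 32 + 18 + 13 + 24 + 15 + 22 = 194 non-charcoal balls altogether.
After those, each further ball must be charcoal, so 194 + 8 = 202 draws guarantee 8 charcoal balls.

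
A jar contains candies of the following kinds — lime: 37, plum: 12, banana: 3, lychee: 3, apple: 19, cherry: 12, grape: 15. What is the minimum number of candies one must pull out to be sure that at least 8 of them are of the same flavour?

An adversary could hand out at most 7 candies per flavour (banana, lychee run out sooner): 7 + 7 + 3 + 3 + 7 + 7 + 7 = 41 candies and still no flavour has 8.
One more candy lands in a flavour already at 7, so 42 draws are enough and 41 are not.

42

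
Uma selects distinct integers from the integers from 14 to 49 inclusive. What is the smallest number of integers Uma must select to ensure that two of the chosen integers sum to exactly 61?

20

Two chosen integers sum to 61 exactly when both halves of some pair {x, 61−x} with 14 ≤ x ≤ 61−x ≤ 47 are chosen — 17 such pairs.
The remaining 2 elements (those with no distinct partner in range) can never complete a 61-sum, so the worst case takes all of them and one from each pair: 2 + 17 = 19.
The 20th integer has to be the second member of some pair, so 19 + 1 = 20.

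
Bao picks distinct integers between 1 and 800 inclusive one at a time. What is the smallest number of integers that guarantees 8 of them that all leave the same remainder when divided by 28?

197

By pigeonhole, the 28 residue classes mod 28 are the pigeonholes.
With 196 integers one could put 7 in each residue class and have no class reach 8.
The 197th integer pushes some class to 8, so 28·7 + 1 = 197.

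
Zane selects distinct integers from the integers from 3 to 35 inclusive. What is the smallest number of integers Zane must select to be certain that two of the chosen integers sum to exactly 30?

22

Two chosen integers sum to 30 exactly when both halves of some pair {x, 30−x} with 3 ≤ x ≤ 30−x ≤ 27 are chosen — 12 such pairs.
The remaining 9 elements (those with no distinct partner in range) can never complete a 30-sum, so the worst case takes all of them and one from each pair: 9 + 12 = 21.
By the pigeonhole principle, the 22nd integer has to be the second member of some pair, so 21 + 1 = 22.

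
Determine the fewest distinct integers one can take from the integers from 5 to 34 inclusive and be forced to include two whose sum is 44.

19

Two chosen integers sum to 44 exactly when both halves of some pair {x, 44−x} with 10 ≤ x ≤ 44−x ≤ 34 are chosen — 12 such pairs.
The remaining 6 elements (those with no distinct partner in range) can never complete a 44-sum, so the worst case takes all of them and one from each pair: 6 + 12 = 18.
The 19th integer has to be the second member of some pair, so 18 + 1 = 19.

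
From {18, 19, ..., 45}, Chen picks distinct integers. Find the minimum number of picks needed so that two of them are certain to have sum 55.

A set avoiding the sum 55 can contain at most one of each pair {x, 55−x}, plus the 8 elements whose complement lies outside the range.
The integers 28, …, 45 (18 of them) are such a set: any two sum to at least 28+29 = 57 > 55.
Pigeonhole: any 19th integer completes one of the 10 pairs, so 19 choices force a sum of 55.

19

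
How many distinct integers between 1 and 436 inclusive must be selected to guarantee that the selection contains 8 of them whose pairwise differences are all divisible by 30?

Integers whose pairwise differences are multiples of 30 are exactly those sharing a remainder mod 30. By the pigeonhole principle, the 30 residue classes mod 30 are the pigeonholes.
With 210 integers one could put 7 in each residue class and have no class reach 8.
The 211th integer pushes some class to 8, so 30·7 + 1 = 211.

211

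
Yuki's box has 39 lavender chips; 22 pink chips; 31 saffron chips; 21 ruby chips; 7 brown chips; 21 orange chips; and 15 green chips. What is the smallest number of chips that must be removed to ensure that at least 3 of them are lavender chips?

120

In the worst case for collecting lavender chips, every non-lavender chip comes out first.
There are 22 + 31 + 21 + 7 + 21 + 15 = 117 non-lavender chips altogether.
After those, each further chip must be lavender, so 117 + 3 = 120 draws guarantee 3 lavender chips.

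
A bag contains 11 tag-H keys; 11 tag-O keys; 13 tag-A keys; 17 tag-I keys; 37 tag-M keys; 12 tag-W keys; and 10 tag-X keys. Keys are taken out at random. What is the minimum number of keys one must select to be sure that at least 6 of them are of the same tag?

36

Pigeonhole: put each drawn key into a box by tag. The largest draw with every box below 6 takes min(count, 5) from each tag.
Σ min(cᵢ, 5) = 5 + 5 + 5 + 5 + 5 + 5 + 5 = 35.
Draw number 35 + 1 = 36 must push one box to 6.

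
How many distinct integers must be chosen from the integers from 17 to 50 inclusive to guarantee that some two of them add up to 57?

A set avoiding the sum 57 can contain at most one of each pair {x, 57−x}, plus the 10 elements whose complement lies outside the range.
The integers 29, …, 50 (22 of them) are such a set: any two sum to at least 29+30 = 59 > 57.
Any 23rd integer completes one of the 12 pairs, so 23 choices force a sum of 57.

23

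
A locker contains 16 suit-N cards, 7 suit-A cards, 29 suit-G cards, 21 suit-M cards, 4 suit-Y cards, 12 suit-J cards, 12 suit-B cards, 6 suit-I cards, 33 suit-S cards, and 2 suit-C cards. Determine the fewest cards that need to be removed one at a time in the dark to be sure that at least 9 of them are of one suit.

68

Put each drawn card into a box by suit. The largest draw with every box below 9 takes min(count, 8) from each suit; suits with fewer than 8 contribute all they have.
Σ min(cᵢ, 8) = 8 + 7 + 8 + 8 + 4 + 8 + 8 + 6 + 8 + 2 = 67.
Draw number 67 + 1 = 68 must push one box to 9.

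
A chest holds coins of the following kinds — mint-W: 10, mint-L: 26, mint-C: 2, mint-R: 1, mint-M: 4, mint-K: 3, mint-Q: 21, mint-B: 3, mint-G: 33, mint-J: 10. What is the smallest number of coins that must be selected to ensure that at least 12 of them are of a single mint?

An adversary could hand out at most 11 coins per mint (7 mints run out sooner): 10 + 11 + 2 + 1 + 4 + 3 + 11 + 3 + 11 + 10 = 66 coins and still no mint has 12.
One more coin lands in a mint already at 11, so 67 draws are enough and 66 are not.

67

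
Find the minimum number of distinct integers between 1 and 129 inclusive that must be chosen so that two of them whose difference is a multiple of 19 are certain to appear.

20

Integers whose pairwise differences are multiples of 19 are exactly those sharing a remainder mod 19. The 19 residue classes mod 19 are the pigeonholes.
With 19 integers one could put 1 in each residue class and have no class reach 2.
The 20th integer pushes some class to 2, so 19·1 + 1 = 20.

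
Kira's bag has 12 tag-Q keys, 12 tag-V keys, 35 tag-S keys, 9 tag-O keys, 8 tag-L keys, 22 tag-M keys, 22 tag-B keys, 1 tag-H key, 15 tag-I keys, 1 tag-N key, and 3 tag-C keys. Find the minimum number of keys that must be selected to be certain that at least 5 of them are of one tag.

Put each drawn key into a box by tag. The largest draw with every box below 5 takes min(count, 4) from each tag; tags with fewer than 4 contribute all they have.
Σ min(cᵢ, 4) = 4 + 4 + 4 + 4 + 4 + 4 + 4 + 1 + 4 + 1 + 3 = 37.
Draw number 37 + 1 = 38 must push one box to 5.

38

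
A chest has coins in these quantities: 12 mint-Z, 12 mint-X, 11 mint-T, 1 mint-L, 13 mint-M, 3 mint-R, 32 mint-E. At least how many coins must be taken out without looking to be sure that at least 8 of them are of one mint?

40

Put each drawn coin into a box by mint. The largest draw with every box below 8 takes min(count, 7) from each mint; mints with fewer than 7 contribute all they have.
Σ min(cᵢ, 7) = 7 + 7 + 7 + 1 + 7 + 3 + 7 = 39.
Draw number 39 + 1 = 40 must push one box to 8.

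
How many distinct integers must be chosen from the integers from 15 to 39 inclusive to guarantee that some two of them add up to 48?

17

A set avoiding the sum 48 can contain at most one of each pair {x, 48−x}, plus the 7 elements whose complement lies outside the range or equal to its own complement.
The integers 24, …, 39 (16 of them) are such a set: any two sum to at least 24+25 = 49 > 48.
By the pigeonhole principle, any 17th integer completes one of the 9 pairs, so 17 choices force a sum of 48.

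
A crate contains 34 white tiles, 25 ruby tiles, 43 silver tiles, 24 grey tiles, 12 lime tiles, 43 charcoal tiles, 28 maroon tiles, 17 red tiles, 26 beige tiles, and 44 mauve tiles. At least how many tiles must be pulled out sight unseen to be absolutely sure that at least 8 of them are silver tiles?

In the worst case for collecting silver tiles, every non-silver tile comes out first.
There are 34 + 25 + 24 + 12 + 43 + 28 + 17 + 26 + 44 = 253 non-silver tiles altogether.
After those, each further tile must be silver, so 253 + 8 = 261 draws guarantee 8 silver tiles.

261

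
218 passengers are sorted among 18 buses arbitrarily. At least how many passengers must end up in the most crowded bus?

13

Pigeonhole: the 18 buses are the holes and the 218 passengers are the pigeons.
If every bus held at most 12 passengers, the total would be at most 18 × 12 = 216, which is less than 218.
So some bus holds at least ⌈218/18⌉ = 13 passengers.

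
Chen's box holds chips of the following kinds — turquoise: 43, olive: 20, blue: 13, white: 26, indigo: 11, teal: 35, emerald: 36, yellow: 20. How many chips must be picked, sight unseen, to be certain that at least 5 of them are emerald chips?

In the worst case for collecting emerald chips, every non-emerald chip comes out first.
There are 43 + 20 + 13 + 26 + 11 + 35 + 20 = 168 non-emerald chips altogether.
After those, each further chip must be emerald, so 168 + 5 = 173 draws guarantee 5 emerald chips.

173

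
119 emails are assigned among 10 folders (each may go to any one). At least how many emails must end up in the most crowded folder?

By the pigeonhole principle, the 10 folders are the holes and the 119 emails are the pigeons.
If every folder held at most 11 emails, the total would be at most 10 × 11 = 110, which is less than 119.
So some folder holds at least ⌈119/10⌉ = 12 emails.

12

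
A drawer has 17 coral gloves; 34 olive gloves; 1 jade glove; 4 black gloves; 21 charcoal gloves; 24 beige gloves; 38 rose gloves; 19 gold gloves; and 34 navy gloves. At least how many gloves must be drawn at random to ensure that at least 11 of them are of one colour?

76

The 9 colours are the holes; the gloves drawn are the pigeons.
To avoid 11 of any one colour, the worst case takes at most 10 of each colour, or every glove of a colour that has fewer than 10.
That gives 10 + 10 + 1 + 4 + 10 + 10 + 10 + 10 + 10 = 75 gloves with no colour reaching 11.
The next glove forces some colour to 11, so 75 + 1 = 76.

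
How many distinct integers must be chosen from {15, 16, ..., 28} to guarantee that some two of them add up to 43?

Two chosen integers sum to 43 exactly when both halves of some pair {x, 43−x} with 15 ≤ x ≤ 43−x ≤ 28 are chosen — 7 such pairs.
Every element belongs to one of those pairs, so the worst case picks one from each: 7 integers.
By pigeonhole, the 8th integer has to be the second member of some pair, so 7 + 1 = 8.

8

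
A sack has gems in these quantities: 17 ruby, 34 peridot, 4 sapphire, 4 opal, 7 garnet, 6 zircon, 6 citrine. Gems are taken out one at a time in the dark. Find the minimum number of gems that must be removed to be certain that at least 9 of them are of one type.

44

Pigeonhole: the 7 types are the holes; the gems drawn are the pigeons.
To avoid 9 of any one type, the worst case takes at most 8 of each type, or every gem of a type that has fewer than 8.
That gives 8 + 8 + 4 + 4 + 7 + 6 + 6 = 43 gems with no type reaching 9.
The next gem forces some type to 9, so 43 + 1 = 44.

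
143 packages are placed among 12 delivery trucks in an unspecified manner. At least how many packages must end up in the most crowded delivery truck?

The 12 delivery trucks are the holes and the 143 packages are the pigeons.
If every delivery truck held at most 11 packages, the total would be at most 12 × 11 = 132, which is less than 143.
So some delivery truck holds at least ⌈143/12⌉ = 12 packages.

12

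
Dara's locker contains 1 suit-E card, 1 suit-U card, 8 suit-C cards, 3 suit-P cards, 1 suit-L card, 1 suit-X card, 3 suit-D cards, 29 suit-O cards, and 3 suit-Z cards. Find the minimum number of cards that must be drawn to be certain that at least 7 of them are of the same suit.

Put each drawn card into a box by suit. The largest draw with every box below 7 takes min(count, 6) from each suit; suits with fewer than 6 contribute all they have.
Σ min(cᵢ, 6) = 1 + 1 + 6 + 3 + 1 + 1 + 3 + 6 + 3 = 25.
Draw number 25 + 1 = 26 must push one box to 7.

26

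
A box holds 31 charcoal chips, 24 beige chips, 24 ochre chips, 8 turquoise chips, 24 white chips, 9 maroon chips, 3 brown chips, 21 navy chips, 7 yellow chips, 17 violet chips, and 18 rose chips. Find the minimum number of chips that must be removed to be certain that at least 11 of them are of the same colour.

98

Pigeonhole: put each drawn chip into a box by colour. The largest draw with every box below 11 takes min(count, 10) from each colour; colours with fewer than 10 contribute all they have.
Σ min(cᵢ, 10) = 10 + 10 + 10 + 8 + 10 + 9 + 3 + 10 + 7 + 10 + 10 = 97.
Draw number 97 + 1 = 98 must push one box to 11.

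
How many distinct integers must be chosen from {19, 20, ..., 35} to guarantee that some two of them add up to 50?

Two chosen integers sum to 50 exactly when both halves of some pair {x, 50−x} with 19 ≤ x ≤ 50−x ≤ 31 are chosen — 6 such pairs.
The remaining 5 elements (those with no distinct partner in range) can never complete a 50-sum, so the worst case takes all of them and one from each pair: 5 + 6 = 11.
By the pigeonhole principle, the 12th integer has to be the second member of some pair, so 11 + 1 = 12.

12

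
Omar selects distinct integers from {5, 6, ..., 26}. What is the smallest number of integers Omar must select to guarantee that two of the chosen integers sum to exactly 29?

13

Two chosen integers sum to 29 exactly when both halves of some pair {x, 29−x} with 5 ≤ x ≤ 29−x ≤ 24 are chosen — 10 such pairs.
The remaining 2 elements (those with no distinct partner in range) can never complete a 29-sum, so the worst case takes all of them and one from each pair: 2 + 10 = 12.
By the pigeonhole principle, the 13th integer has to be the second member of some pair, so 12 + 1 = 13.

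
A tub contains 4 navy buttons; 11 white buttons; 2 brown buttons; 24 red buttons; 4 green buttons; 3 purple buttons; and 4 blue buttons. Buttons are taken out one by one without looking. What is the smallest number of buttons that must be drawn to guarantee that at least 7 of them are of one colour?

Pigeonhole: put each drawn button into a box by colour. The largest draw with every box below 7 takes min(count, 6) from each colour; colours with fewer than 6 contribute all they have.
Σ min(cᵢ, 6) = 4 + 6 + 2 + 6 + 4 + 3 + 4 = 29.
Draw number 29 + 1 = 30 must push one box to 7.

30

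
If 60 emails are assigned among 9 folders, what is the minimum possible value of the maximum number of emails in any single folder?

7

Pigeonhole: the 9 folders are the holes and the 60 emails are the pigeons.
If every folder held at most 6 emails, the total would be at most 9 × 6 = 54, which is less than 60.
So some folder holds at least ⌈60/9⌉ = 7 emails.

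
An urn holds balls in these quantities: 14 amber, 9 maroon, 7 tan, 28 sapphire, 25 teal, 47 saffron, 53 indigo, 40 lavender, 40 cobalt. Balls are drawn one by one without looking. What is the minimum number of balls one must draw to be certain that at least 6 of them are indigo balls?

In the worst case for collecting indigo balls, every non-indigo ball comes out first.
There are 14 + 9 + 7 + 28 + 25 + 47 + 40 + 40 = 210 non-indigo balls altogether.
After those, each further ball must be indigo, so 210 + 6 = 216 draws guarantee 6 indigo balls.

216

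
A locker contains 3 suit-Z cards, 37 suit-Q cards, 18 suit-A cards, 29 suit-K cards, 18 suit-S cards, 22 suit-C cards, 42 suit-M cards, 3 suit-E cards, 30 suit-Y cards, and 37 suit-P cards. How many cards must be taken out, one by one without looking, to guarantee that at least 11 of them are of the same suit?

87

Pigeonhole: the 10 suits are the holes; the cards drawn are the pigeons.
To avoid 11 of any one suit, the worst case takes at most 10 of each suit, or every card of a suit that has fewer than 10.
That gives 3 + 10 + 10 + 10 + 10 + 10 + 10 + 3 + 10 + 10 = 86 cards with no suit reaching 11.
The next card forces some suit to 11, so 86 + 1 = 87.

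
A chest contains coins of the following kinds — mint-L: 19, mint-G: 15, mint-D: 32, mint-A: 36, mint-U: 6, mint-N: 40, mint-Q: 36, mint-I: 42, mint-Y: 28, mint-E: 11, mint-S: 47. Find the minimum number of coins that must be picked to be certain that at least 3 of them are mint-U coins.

In the worst case for collecting mint-U coins, every non-mint-U coin comes out first.
There are 19 + 15 + 32 + 36 + 40 + 36 + 42 + 28 + 11 + 47 = 306 non-mint-U coins altogether.
After those, each further coin must be mint-U, so 306 + 3 = 309 draws guarantee 3 mint-U coins.

309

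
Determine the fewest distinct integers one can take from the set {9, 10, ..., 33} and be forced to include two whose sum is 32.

A set avoiding the sum 32 can contain at most one of each pair {x, 32−x}, plus the 11 elements whose complement lies outside the range or equal to its own complement.
The integers 16, …, 33 (18 of them) are such a set: any two sum to at least 16+17 = 33 > 32.
Any 19th integer completes one of the 7 pairs, so 19 choices force a sum of 32.

19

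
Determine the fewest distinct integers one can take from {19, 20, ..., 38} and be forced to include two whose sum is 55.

Two chosen integers sum to 55 exactly when both halves of some pair {x, 55−x} with 19 ≤ x ≤ 55−x ≤ 36 are chosen — 9 such pairs.
The remaining 2 elements (those with no distinct partner in range) can never complete a 55-sum, so the worst case takes all of them and one from each pair: 2 + 9 = 11.
The 12th integer has to be the second member of some pair, so 11 + 1 = 12.

12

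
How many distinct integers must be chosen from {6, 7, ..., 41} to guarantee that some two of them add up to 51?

A set avoiding the sum 51 can contain at most one of each pair {x, 51−x}, plus the 4 elements whose complement lies outside the range.
The integers 6, …, 25 (20 of them) are such a set: any two sum to at least 6+7 = 13 and at most 24+25 = 49 < 51.
Pigeonhole: any 21st integer completes one of the 16 pairs, so 21 choices force a sum of 51.

21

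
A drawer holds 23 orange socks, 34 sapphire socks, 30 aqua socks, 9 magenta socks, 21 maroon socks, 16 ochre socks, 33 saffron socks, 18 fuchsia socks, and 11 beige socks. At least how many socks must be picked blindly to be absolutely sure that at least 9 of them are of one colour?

Put each drawn sock into a box by colour. The largest draw with every box below 9 takes min(count, 8) from each colour.
Σ min(cᵢ, 8) = 8 + 8 + 8 + 8 + 8 + 8 + 8 + 8 + 8 = 72.
Draw number 72 + 1 = 73 must push one box to 9.

73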